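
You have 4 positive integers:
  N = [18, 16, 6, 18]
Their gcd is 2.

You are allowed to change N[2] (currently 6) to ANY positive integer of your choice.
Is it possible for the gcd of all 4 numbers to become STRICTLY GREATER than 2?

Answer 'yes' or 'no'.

Answer: no

Derivation:
Current gcd = 2
gcd of all OTHER numbers (without N[2]=6): gcd([18, 16, 18]) = 2
The new gcd after any change is gcd(2, new_value).
This can be at most 2.
Since 2 = old gcd 2, the gcd can only stay the same or decrease.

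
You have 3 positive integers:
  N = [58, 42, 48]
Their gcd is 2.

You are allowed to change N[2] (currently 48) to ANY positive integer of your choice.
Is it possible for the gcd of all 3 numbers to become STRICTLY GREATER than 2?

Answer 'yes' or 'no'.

Current gcd = 2
gcd of all OTHER numbers (without N[2]=48): gcd([58, 42]) = 2
The new gcd after any change is gcd(2, new_value).
This can be at most 2.
Since 2 = old gcd 2, the gcd can only stay the same or decrease.

Answer: no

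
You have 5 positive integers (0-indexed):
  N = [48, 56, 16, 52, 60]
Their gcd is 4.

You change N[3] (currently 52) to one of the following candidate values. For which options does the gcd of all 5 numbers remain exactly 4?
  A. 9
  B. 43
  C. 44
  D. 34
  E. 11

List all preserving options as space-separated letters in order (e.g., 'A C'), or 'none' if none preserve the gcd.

Answer: C

Derivation:
Old gcd = 4; gcd of others (without N[3]) = 4
New gcd for candidate v: gcd(4, v). Preserves old gcd iff gcd(4, v) = 4.
  Option A: v=9, gcd(4,9)=1 -> changes
  Option B: v=43, gcd(4,43)=1 -> changes
  Option C: v=44, gcd(4,44)=4 -> preserves
  Option D: v=34, gcd(4,34)=2 -> changes
  Option E: v=11, gcd(4,11)=1 -> changes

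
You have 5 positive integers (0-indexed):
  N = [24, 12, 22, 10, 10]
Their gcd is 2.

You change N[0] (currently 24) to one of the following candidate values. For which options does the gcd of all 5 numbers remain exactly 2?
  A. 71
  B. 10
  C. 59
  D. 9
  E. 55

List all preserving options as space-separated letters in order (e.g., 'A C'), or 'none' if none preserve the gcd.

Old gcd = 2; gcd of others (without N[0]) = 2
New gcd for candidate v: gcd(2, v). Preserves old gcd iff gcd(2, v) = 2.
  Option A: v=71, gcd(2,71)=1 -> changes
  Option B: v=10, gcd(2,10)=2 -> preserves
  Option C: v=59, gcd(2,59)=1 -> changes
  Option D: v=9, gcd(2,9)=1 -> changes
  Option E: v=55, gcd(2,55)=1 -> changes

Answer: B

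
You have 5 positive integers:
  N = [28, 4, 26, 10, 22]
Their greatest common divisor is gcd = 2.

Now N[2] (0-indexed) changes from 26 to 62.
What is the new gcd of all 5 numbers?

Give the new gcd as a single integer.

Numbers: [28, 4, 26, 10, 22], gcd = 2
Change: index 2, 26 -> 62
gcd of the OTHER numbers (without index 2): gcd([28, 4, 10, 22]) = 2
New gcd = gcd(g_others, new_val) = gcd(2, 62) = 2

Answer: 2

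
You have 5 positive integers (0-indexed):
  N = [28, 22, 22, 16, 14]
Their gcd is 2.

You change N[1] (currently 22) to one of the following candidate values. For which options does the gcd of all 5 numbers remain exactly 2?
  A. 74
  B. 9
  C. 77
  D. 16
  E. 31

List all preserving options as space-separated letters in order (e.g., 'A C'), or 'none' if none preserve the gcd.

Answer: A D

Derivation:
Old gcd = 2; gcd of others (without N[1]) = 2
New gcd for candidate v: gcd(2, v). Preserves old gcd iff gcd(2, v) = 2.
  Option A: v=74, gcd(2,74)=2 -> preserves
  Option B: v=9, gcd(2,9)=1 -> changes
  Option C: v=77, gcd(2,77)=1 -> changes
  Option D: v=16, gcd(2,16)=2 -> preserves
  Option E: v=31, gcd(2,31)=1 -> changes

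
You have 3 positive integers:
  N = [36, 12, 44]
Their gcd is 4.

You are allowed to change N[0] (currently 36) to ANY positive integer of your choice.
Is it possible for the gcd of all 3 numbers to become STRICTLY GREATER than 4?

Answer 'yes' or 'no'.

Answer: no

Derivation:
Current gcd = 4
gcd of all OTHER numbers (without N[0]=36): gcd([12, 44]) = 4
The new gcd after any change is gcd(4, new_value).
This can be at most 4.
Since 4 = old gcd 4, the gcd can only stay the same or decrease.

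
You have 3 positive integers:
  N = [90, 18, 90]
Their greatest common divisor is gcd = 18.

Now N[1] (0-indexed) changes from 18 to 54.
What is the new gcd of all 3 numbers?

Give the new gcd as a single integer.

Numbers: [90, 18, 90], gcd = 18
Change: index 1, 18 -> 54
gcd of the OTHER numbers (without index 1): gcd([90, 90]) = 90
New gcd = gcd(g_others, new_val) = gcd(90, 54) = 18

Answer: 18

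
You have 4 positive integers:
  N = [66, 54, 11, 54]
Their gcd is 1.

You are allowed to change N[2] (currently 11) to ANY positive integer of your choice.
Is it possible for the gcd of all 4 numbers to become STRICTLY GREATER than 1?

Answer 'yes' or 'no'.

Answer: yes

Derivation:
Current gcd = 1
gcd of all OTHER numbers (without N[2]=11): gcd([66, 54, 54]) = 6
The new gcd after any change is gcd(6, new_value).
This can be at most 6.
Since 6 > old gcd 1, the gcd CAN increase (e.g., set N[2] = 6).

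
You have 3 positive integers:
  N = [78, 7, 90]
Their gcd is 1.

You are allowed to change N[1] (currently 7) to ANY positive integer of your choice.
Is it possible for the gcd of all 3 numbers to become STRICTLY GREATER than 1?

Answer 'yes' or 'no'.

Current gcd = 1
gcd of all OTHER numbers (without N[1]=7): gcd([78, 90]) = 6
The new gcd after any change is gcd(6, new_value).
This can be at most 6.
Since 6 > old gcd 1, the gcd CAN increase (e.g., set N[1] = 6).

Answer: yes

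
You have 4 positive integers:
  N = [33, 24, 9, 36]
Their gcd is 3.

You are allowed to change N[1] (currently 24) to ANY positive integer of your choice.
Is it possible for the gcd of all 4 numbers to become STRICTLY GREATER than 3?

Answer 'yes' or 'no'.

Answer: no

Derivation:
Current gcd = 3
gcd of all OTHER numbers (without N[1]=24): gcd([33, 9, 36]) = 3
The new gcd after any change is gcd(3, new_value).
This can be at most 3.
Since 3 = old gcd 3, the gcd can only stay the same or decrease.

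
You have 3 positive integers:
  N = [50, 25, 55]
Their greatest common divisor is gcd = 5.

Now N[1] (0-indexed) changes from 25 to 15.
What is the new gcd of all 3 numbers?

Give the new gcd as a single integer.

Numbers: [50, 25, 55], gcd = 5
Change: index 1, 25 -> 15
gcd of the OTHER numbers (without index 1): gcd([50, 55]) = 5
New gcd = gcd(g_others, new_val) = gcd(5, 15) = 5

Answer: 5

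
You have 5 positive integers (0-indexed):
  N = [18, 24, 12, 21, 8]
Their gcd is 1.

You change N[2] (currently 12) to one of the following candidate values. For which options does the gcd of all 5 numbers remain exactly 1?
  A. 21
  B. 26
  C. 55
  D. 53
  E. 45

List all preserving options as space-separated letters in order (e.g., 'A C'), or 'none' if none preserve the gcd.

Answer: A B C D E

Derivation:
Old gcd = 1; gcd of others (without N[2]) = 1
New gcd for candidate v: gcd(1, v). Preserves old gcd iff gcd(1, v) = 1.
  Option A: v=21, gcd(1,21)=1 -> preserves
  Option B: v=26, gcd(1,26)=1 -> preserves
  Option C: v=55, gcd(1,55)=1 -> preserves
  Option D: v=53, gcd(1,53)=1 -> preserves
  Option E: v=45, gcd(1,45)=1 -> preserves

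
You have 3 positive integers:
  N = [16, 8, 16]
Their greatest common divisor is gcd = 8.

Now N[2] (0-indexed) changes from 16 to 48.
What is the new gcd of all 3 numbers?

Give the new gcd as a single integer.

Answer: 8

Derivation:
Numbers: [16, 8, 16], gcd = 8
Change: index 2, 16 -> 48
gcd of the OTHER numbers (without index 2): gcd([16, 8]) = 8
New gcd = gcd(g_others, new_val) = gcd(8, 48) = 8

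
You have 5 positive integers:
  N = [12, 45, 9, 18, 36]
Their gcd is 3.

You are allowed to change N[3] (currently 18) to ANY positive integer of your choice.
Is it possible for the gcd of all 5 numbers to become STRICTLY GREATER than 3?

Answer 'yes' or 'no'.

Answer: no

Derivation:
Current gcd = 3
gcd of all OTHER numbers (without N[3]=18): gcd([12, 45, 9, 36]) = 3
The new gcd after any change is gcd(3, new_value).
This can be at most 3.
Since 3 = old gcd 3, the gcd can only stay the same or decrease.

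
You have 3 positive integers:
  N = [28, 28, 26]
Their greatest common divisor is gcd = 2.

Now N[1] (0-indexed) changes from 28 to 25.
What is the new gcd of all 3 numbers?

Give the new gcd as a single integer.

Answer: 1

Derivation:
Numbers: [28, 28, 26], gcd = 2
Change: index 1, 28 -> 25
gcd of the OTHER numbers (without index 1): gcd([28, 26]) = 2
New gcd = gcd(g_others, new_val) = gcd(2, 25) = 1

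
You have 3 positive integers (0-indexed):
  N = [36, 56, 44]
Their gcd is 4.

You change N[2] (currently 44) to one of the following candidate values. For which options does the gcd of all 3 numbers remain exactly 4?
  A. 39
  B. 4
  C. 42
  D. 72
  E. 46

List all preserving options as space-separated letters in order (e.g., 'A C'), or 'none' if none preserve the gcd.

Answer: B D

Derivation:
Old gcd = 4; gcd of others (without N[2]) = 4
New gcd for candidate v: gcd(4, v). Preserves old gcd iff gcd(4, v) = 4.
  Option A: v=39, gcd(4,39)=1 -> changes
  Option B: v=4, gcd(4,4)=4 -> preserves
  Option C: v=42, gcd(4,42)=2 -> changes
  Option D: v=72, gcd(4,72)=4 -> preserves
  Option E: v=46, gcd(4,46)=2 -> changes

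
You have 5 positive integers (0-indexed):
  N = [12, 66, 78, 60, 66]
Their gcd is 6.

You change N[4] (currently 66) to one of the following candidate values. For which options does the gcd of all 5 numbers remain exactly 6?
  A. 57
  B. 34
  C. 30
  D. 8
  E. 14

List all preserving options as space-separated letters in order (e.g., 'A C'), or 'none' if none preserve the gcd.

Answer: C

Derivation:
Old gcd = 6; gcd of others (without N[4]) = 6
New gcd for candidate v: gcd(6, v). Preserves old gcd iff gcd(6, v) = 6.
  Option A: v=57, gcd(6,57)=3 -> changes
  Option B: v=34, gcd(6,34)=2 -> changes
  Option C: v=30, gcd(6,30)=6 -> preserves
  Option D: v=8, gcd(6,8)=2 -> changes
  Option E: v=14, gcd(6,14)=2 -> changes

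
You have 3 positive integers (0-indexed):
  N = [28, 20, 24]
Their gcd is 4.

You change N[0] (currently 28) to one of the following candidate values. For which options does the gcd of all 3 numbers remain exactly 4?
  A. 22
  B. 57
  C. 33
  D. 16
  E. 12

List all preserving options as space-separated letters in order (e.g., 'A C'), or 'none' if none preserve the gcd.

Answer: D E

Derivation:
Old gcd = 4; gcd of others (without N[0]) = 4
New gcd for candidate v: gcd(4, v). Preserves old gcd iff gcd(4, v) = 4.
  Option A: v=22, gcd(4,22)=2 -> changes
  Option B: v=57, gcd(4,57)=1 -> changes
  Option C: v=33, gcd(4,33)=1 -> changes
  Option D: v=16, gcd(4,16)=4 -> preserves
  Option E: v=12, gcd(4,12)=4 -> preserves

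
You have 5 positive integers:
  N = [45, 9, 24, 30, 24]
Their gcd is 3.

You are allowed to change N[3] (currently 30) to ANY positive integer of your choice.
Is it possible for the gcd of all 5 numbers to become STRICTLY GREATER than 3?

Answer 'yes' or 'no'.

Current gcd = 3
gcd of all OTHER numbers (without N[3]=30): gcd([45, 9, 24, 24]) = 3
The new gcd after any change is gcd(3, new_value).
This can be at most 3.
Since 3 = old gcd 3, the gcd can only stay the same or decrease.

Answer: no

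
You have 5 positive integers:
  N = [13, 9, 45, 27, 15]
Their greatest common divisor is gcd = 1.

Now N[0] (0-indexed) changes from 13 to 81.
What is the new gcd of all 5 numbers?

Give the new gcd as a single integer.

Answer: 3

Derivation:
Numbers: [13, 9, 45, 27, 15], gcd = 1
Change: index 0, 13 -> 81
gcd of the OTHER numbers (without index 0): gcd([9, 45, 27, 15]) = 3
New gcd = gcd(g_others, new_val) = gcd(3, 81) = 3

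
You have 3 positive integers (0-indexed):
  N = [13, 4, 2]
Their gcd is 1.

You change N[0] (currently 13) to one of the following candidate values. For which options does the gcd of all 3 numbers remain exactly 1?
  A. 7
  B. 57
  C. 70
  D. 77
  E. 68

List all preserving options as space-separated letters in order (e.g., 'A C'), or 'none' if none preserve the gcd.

Old gcd = 1; gcd of others (without N[0]) = 2
New gcd for candidate v: gcd(2, v). Preserves old gcd iff gcd(2, v) = 1.
  Option A: v=7, gcd(2,7)=1 -> preserves
  Option B: v=57, gcd(2,57)=1 -> preserves
  Option C: v=70, gcd(2,70)=2 -> changes
  Option D: v=77, gcd(2,77)=1 -> preserves
  Option E: v=68, gcd(2,68)=2 -> changes

Answer: A B D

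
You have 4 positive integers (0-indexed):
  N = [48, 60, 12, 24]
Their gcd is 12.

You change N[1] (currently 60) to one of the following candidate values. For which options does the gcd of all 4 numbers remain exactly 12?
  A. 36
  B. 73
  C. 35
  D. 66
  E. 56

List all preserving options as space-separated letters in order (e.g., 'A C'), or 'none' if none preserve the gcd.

Old gcd = 12; gcd of others (without N[1]) = 12
New gcd for candidate v: gcd(12, v). Preserves old gcd iff gcd(12, v) = 12.
  Option A: v=36, gcd(12,36)=12 -> preserves
  Option B: v=73, gcd(12,73)=1 -> changes
  Option C: v=35, gcd(12,35)=1 -> changes
  Option D: v=66, gcd(12,66)=6 -> changes
  Option E: v=56, gcd(12,56)=4 -> changes

Answer: A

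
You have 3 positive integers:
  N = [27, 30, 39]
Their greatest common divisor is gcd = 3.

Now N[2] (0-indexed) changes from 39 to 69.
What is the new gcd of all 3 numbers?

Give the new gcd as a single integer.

Numbers: [27, 30, 39], gcd = 3
Change: index 2, 39 -> 69
gcd of the OTHER numbers (without index 2): gcd([27, 30]) = 3
New gcd = gcd(g_others, new_val) = gcd(3, 69) = 3

Answer: 3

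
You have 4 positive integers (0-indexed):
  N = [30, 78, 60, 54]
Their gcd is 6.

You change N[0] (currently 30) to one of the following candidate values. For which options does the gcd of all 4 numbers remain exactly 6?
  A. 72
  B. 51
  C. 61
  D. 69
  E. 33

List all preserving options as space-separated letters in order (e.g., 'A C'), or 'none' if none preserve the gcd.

Answer: A

Derivation:
Old gcd = 6; gcd of others (without N[0]) = 6
New gcd for candidate v: gcd(6, v). Preserves old gcd iff gcd(6, v) = 6.
  Option A: v=72, gcd(6,72)=6 -> preserves
  Option B: v=51, gcd(6,51)=3 -> changes
  Option C: v=61, gcd(6,61)=1 -> changes
  Option D: v=69, gcd(6,69)=3 -> changes
  Option E: v=33, gcd(6,33)=3 -> changes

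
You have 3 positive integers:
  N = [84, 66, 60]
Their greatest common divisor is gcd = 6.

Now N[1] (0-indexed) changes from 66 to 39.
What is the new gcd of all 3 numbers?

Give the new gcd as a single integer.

Numbers: [84, 66, 60], gcd = 6
Change: index 1, 66 -> 39
gcd of the OTHER numbers (without index 1): gcd([84, 60]) = 12
New gcd = gcd(g_others, new_val) = gcd(12, 39) = 3

Answer: 3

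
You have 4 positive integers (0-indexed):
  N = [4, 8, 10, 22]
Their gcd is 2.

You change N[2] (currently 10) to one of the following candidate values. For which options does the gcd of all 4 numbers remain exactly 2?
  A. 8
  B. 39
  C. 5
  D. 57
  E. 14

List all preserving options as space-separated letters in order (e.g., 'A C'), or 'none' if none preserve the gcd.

Answer: A E

Derivation:
Old gcd = 2; gcd of others (without N[2]) = 2
New gcd for candidate v: gcd(2, v). Preserves old gcd iff gcd(2, v) = 2.
  Option A: v=8, gcd(2,8)=2 -> preserves
  Option B: v=39, gcd(2,39)=1 -> changes
  Option C: v=5, gcd(2,5)=1 -> changes
  Option D: v=57, gcd(2,57)=1 -> changes
  Option E: v=14, gcd(2,14)=2 -> preserves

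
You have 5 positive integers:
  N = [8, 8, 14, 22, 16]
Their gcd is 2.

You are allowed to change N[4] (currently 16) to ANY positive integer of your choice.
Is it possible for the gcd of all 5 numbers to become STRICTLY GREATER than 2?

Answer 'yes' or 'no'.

Answer: no

Derivation:
Current gcd = 2
gcd of all OTHER numbers (without N[4]=16): gcd([8, 8, 14, 22]) = 2
The new gcd after any change is gcd(2, new_value).
This can be at most 2.
Since 2 = old gcd 2, the gcd can only stay the same or decrease.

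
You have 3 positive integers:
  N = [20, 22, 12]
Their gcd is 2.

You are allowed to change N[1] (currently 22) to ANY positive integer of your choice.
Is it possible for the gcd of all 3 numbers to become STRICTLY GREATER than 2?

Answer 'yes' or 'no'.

Answer: yes

Derivation:
Current gcd = 2
gcd of all OTHER numbers (without N[1]=22): gcd([20, 12]) = 4
The new gcd after any change is gcd(4, new_value).
This can be at most 4.
Since 4 > old gcd 2, the gcd CAN increase (e.g., set N[1] = 4).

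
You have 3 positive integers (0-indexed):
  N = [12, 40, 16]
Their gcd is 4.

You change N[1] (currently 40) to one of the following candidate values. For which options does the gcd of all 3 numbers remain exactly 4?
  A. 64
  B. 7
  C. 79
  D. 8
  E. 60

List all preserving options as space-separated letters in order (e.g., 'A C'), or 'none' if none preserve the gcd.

Answer: A D E

Derivation:
Old gcd = 4; gcd of others (without N[1]) = 4
New gcd for candidate v: gcd(4, v). Preserves old gcd iff gcd(4, v) = 4.
  Option A: v=64, gcd(4,64)=4 -> preserves
  Option B: v=7, gcd(4,7)=1 -> changes
  Option C: v=79, gcd(4,79)=1 -> changes
  Option D: v=8, gcd(4,8)=4 -> preserves
  Option E: v=60, gcd(4,60)=4 -> preserves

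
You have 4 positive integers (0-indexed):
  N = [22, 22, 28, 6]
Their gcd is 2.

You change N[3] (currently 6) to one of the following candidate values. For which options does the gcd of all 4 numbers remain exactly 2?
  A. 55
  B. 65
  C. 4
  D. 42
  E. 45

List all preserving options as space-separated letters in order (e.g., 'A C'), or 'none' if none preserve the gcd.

Answer: C D

Derivation:
Old gcd = 2; gcd of others (without N[3]) = 2
New gcd for candidate v: gcd(2, v). Preserves old gcd iff gcd(2, v) = 2.
  Option A: v=55, gcd(2,55)=1 -> changes
  Option B: v=65, gcd(2,65)=1 -> changes
  Option C: v=4, gcd(2,4)=2 -> preserves
  Option D: v=42, gcd(2,42)=2 -> preserves
  Option E: v=45, gcd(2,45)=1 -> changes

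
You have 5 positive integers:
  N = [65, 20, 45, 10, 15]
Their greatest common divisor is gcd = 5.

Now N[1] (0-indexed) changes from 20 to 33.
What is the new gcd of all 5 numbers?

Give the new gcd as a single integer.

Answer: 1

Derivation:
Numbers: [65, 20, 45, 10, 15], gcd = 5
Change: index 1, 20 -> 33
gcd of the OTHER numbers (without index 1): gcd([65, 45, 10, 15]) = 5
New gcd = gcd(g_others, new_val) = gcd(5, 33) = 1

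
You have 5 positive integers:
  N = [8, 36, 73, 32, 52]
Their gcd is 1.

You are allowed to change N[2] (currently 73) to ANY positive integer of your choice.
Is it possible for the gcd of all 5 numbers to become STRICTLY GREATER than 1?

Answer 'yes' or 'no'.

Current gcd = 1
gcd of all OTHER numbers (without N[2]=73): gcd([8, 36, 32, 52]) = 4
The new gcd after any change is gcd(4, new_value).
This can be at most 4.
Since 4 > old gcd 1, the gcd CAN increase (e.g., set N[2] = 4).

Answer: yes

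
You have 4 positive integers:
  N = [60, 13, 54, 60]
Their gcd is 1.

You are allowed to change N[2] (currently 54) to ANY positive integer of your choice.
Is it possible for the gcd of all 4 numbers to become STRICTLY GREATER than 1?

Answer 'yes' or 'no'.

Current gcd = 1
gcd of all OTHER numbers (without N[2]=54): gcd([60, 13, 60]) = 1
The new gcd after any change is gcd(1, new_value).
This can be at most 1.
Since 1 = old gcd 1, the gcd can only stay the same or decrease.

Answer: no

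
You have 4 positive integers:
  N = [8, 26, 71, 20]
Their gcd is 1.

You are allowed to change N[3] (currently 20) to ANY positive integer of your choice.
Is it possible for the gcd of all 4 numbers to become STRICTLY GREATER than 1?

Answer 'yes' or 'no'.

Answer: no

Derivation:
Current gcd = 1
gcd of all OTHER numbers (without N[3]=20): gcd([8, 26, 71]) = 1
The new gcd after any change is gcd(1, new_value).
This can be at most 1.
Since 1 = old gcd 1, the gcd can only stay the same or decrease.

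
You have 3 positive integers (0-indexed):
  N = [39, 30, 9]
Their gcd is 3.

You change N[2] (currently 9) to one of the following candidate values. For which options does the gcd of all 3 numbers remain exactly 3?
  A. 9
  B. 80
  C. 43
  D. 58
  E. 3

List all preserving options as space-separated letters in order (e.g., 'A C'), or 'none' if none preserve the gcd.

Old gcd = 3; gcd of others (without N[2]) = 3
New gcd for candidate v: gcd(3, v). Preserves old gcd iff gcd(3, v) = 3.
  Option A: v=9, gcd(3,9)=3 -> preserves
  Option B: v=80, gcd(3,80)=1 -> changes
  Option C: v=43, gcd(3,43)=1 -> changes
  Option D: v=58, gcd(3,58)=1 -> changes
  Option E: v=3, gcd(3,3)=3 -> preserves

Answer: A E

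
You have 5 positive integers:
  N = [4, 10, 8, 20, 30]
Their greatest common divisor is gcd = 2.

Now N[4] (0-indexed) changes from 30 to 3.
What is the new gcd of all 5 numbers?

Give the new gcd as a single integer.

Answer: 1

Derivation:
Numbers: [4, 10, 8, 20, 30], gcd = 2
Change: index 4, 30 -> 3
gcd of the OTHER numbers (without index 4): gcd([4, 10, 8, 20]) = 2
New gcd = gcd(g_others, new_val) = gcd(2, 3) = 1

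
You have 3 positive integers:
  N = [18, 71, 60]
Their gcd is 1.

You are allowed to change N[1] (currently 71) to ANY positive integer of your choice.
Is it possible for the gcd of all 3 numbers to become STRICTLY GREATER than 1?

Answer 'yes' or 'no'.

Current gcd = 1
gcd of all OTHER numbers (without N[1]=71): gcd([18, 60]) = 6
The new gcd after any change is gcd(6, new_value).
This can be at most 6.
Since 6 > old gcd 1, the gcd CAN increase (e.g., set N[1] = 6).

Answer: yes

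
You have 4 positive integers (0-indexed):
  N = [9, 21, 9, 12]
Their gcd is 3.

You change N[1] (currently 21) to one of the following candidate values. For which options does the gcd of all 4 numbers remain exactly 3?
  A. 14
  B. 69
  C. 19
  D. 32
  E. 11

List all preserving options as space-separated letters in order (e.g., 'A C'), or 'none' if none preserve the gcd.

Old gcd = 3; gcd of others (without N[1]) = 3
New gcd for candidate v: gcd(3, v). Preserves old gcd iff gcd(3, v) = 3.
  Option A: v=14, gcd(3,14)=1 -> changes
  Option B: v=69, gcd(3,69)=3 -> preserves
  Option C: v=19, gcd(3,19)=1 -> changes
  Option D: v=32, gcd(3,32)=1 -> changes
  Option E: v=11, gcd(3,11)=1 -> changes

Answer: B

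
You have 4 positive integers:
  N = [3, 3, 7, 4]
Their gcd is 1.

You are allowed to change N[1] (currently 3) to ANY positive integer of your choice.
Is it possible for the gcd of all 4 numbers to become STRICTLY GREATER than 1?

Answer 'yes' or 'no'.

Answer: no

Derivation:
Current gcd = 1
gcd of all OTHER numbers (without N[1]=3): gcd([3, 7, 4]) = 1
The new gcd after any change is gcd(1, new_value).
This can be at most 1.
Since 1 = old gcd 1, the gcd can only stay the same or decrease.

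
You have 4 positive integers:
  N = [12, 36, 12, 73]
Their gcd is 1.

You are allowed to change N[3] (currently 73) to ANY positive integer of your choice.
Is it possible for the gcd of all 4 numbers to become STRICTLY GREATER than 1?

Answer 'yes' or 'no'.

Current gcd = 1
gcd of all OTHER numbers (without N[3]=73): gcd([12, 36, 12]) = 12
The new gcd after any change is gcd(12, new_value).
This can be at most 12.
Since 12 > old gcd 1, the gcd CAN increase (e.g., set N[3] = 12).

Answer: yes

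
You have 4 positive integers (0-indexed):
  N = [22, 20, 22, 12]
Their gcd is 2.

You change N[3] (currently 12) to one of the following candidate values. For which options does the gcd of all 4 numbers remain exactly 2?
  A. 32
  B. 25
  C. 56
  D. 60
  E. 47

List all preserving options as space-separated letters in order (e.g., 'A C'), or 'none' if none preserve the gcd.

Old gcd = 2; gcd of others (without N[3]) = 2
New gcd for candidate v: gcd(2, v). Preserves old gcd iff gcd(2, v) = 2.
  Option A: v=32, gcd(2,32)=2 -> preserves
  Option B: v=25, gcd(2,25)=1 -> changes
  Option C: v=56, gcd(2,56)=2 -> preserves
  Option D: v=60, gcd(2,60)=2 -> preserves
  Option E: v=47, gcd(2,47)=1 -> changes

Answer: A C D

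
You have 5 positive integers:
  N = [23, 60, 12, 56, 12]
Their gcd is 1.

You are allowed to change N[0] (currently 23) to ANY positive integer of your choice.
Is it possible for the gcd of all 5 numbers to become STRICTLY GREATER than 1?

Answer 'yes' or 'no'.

Answer: yes

Derivation:
Current gcd = 1
gcd of all OTHER numbers (without N[0]=23): gcd([60, 12, 56, 12]) = 4
The new gcd after any change is gcd(4, new_value).
This can be at most 4.
Since 4 > old gcd 1, the gcd CAN increase (e.g., set N[0] = 4).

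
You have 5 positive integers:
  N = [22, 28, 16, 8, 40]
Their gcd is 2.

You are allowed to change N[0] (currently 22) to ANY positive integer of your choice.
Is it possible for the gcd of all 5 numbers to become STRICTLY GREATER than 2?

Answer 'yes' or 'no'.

Current gcd = 2
gcd of all OTHER numbers (without N[0]=22): gcd([28, 16, 8, 40]) = 4
The new gcd after any change is gcd(4, new_value).
This can be at most 4.
Since 4 > old gcd 2, the gcd CAN increase (e.g., set N[0] = 4).

Answer: yes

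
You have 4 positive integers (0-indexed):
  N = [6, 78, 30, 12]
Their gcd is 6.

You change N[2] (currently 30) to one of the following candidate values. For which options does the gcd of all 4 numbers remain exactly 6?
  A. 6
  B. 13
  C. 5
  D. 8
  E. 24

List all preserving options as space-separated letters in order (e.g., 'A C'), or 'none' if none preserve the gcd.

Answer: A E

Derivation:
Old gcd = 6; gcd of others (without N[2]) = 6
New gcd for candidate v: gcd(6, v). Preserves old gcd iff gcd(6, v) = 6.
  Option A: v=6, gcd(6,6)=6 -> preserves
  Option B: v=13, gcd(6,13)=1 -> changes
  Option C: v=5, gcd(6,5)=1 -> changes
  Option D: v=8, gcd(6,8)=2 -> changes
  Option E: v=24, gcd(6,24)=6 -> preserves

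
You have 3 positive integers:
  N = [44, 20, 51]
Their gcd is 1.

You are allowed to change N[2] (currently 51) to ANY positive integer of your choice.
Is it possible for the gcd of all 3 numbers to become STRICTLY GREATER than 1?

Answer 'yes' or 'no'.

Current gcd = 1
gcd of all OTHER numbers (without N[2]=51): gcd([44, 20]) = 4
The new gcd after any change is gcd(4, new_value).
This can be at most 4.
Since 4 > old gcd 1, the gcd CAN increase (e.g., set N[2] = 4).

Answer: yes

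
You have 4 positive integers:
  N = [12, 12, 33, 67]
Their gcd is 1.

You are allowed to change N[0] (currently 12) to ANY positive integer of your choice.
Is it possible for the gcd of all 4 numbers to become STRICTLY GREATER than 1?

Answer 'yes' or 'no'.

Answer: no

Derivation:
Current gcd = 1
gcd of all OTHER numbers (without N[0]=12): gcd([12, 33, 67]) = 1
The new gcd after any change is gcd(1, new_value).
This can be at most 1.
Since 1 = old gcd 1, the gcd can only stay the same or decrease.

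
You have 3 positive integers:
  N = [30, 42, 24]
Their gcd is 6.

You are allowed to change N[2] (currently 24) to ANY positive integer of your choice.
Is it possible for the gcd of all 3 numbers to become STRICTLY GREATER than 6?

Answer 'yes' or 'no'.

Answer: no

Derivation:
Current gcd = 6
gcd of all OTHER numbers (without N[2]=24): gcd([30, 42]) = 6
The new gcd after any change is gcd(6, new_value).
This can be at most 6.
Since 6 = old gcd 6, the gcd can only stay the same or decrease.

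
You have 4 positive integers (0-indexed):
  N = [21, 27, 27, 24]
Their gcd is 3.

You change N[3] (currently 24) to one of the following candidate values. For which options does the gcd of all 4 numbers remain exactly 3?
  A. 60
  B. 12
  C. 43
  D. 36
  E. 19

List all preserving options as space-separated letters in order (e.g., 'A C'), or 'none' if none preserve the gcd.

Old gcd = 3; gcd of others (without N[3]) = 3
New gcd for candidate v: gcd(3, v). Preserves old gcd iff gcd(3, v) = 3.
  Option A: v=60, gcd(3,60)=3 -> preserves
  Option B: v=12, gcd(3,12)=3 -> preserves
  Option C: v=43, gcd(3,43)=1 -> changes
  Option D: v=36, gcd(3,36)=3 -> preserves
  Option E: v=19, gcd(3,19)=1 -> changes

Answer: A B D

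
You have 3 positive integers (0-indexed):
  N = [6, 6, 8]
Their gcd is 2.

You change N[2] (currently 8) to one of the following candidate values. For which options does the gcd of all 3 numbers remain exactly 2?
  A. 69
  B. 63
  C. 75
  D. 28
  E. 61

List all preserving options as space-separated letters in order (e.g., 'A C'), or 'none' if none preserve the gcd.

Answer: D

Derivation:
Old gcd = 2; gcd of others (without N[2]) = 6
New gcd for candidate v: gcd(6, v). Preserves old gcd iff gcd(6, v) = 2.
  Option A: v=69, gcd(6,69)=3 -> changes
  Option B: v=63, gcd(6,63)=3 -> changes
  Option C: v=75, gcd(6,75)=3 -> changes
  Option D: v=28, gcd(6,28)=2 -> preserves
  Option E: v=61, gcd(6,61)=1 -> changes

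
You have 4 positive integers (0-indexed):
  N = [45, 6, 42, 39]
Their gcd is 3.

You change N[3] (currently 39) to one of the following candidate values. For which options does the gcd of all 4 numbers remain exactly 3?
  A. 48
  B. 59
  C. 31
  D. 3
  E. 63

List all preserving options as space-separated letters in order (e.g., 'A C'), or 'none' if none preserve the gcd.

Old gcd = 3; gcd of others (without N[3]) = 3
New gcd for candidate v: gcd(3, v). Preserves old gcd iff gcd(3, v) = 3.
  Option A: v=48, gcd(3,48)=3 -> preserves
  Option B: v=59, gcd(3,59)=1 -> changes
  Option C: v=31, gcd(3,31)=1 -> changes
  Option D: v=3, gcd(3,3)=3 -> preserves
  Option E: v=63, gcd(3,63)=3 -> preserves

Answer: A D E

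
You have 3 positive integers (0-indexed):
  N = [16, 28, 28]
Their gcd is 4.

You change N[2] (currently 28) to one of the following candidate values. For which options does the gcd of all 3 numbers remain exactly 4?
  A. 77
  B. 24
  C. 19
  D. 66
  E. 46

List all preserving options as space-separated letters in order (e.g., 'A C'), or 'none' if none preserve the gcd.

Answer: B

Derivation:
Old gcd = 4; gcd of others (without N[2]) = 4
New gcd for candidate v: gcd(4, v). Preserves old gcd iff gcd(4, v) = 4.
  Option A: v=77, gcd(4,77)=1 -> changes
  Option B: v=24, gcd(4,24)=4 -> preserves
  Option C: v=19, gcd(4,19)=1 -> changes
  Option D: v=66, gcd(4,66)=2 -> changes
  Option E: v=46, gcd(4,46)=2 -> changes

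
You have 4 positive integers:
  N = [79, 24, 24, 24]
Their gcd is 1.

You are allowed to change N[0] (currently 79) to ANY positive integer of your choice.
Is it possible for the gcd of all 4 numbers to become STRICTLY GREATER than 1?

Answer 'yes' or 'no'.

Answer: yes

Derivation:
Current gcd = 1
gcd of all OTHER numbers (without N[0]=79): gcd([24, 24, 24]) = 24
The new gcd after any change is gcd(24, new_value).
This can be at most 24.
Since 24 > old gcd 1, the gcd CAN increase (e.g., set N[0] = 24).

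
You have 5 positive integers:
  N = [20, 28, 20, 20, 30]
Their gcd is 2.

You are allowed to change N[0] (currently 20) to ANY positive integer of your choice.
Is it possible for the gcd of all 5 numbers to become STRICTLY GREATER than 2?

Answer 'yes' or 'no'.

Answer: no

Derivation:
Current gcd = 2
gcd of all OTHER numbers (without N[0]=20): gcd([28, 20, 20, 30]) = 2
The new gcd after any change is gcd(2, new_value).
This can be at most 2.
Since 2 = old gcd 2, the gcd can only stay the same or decrease.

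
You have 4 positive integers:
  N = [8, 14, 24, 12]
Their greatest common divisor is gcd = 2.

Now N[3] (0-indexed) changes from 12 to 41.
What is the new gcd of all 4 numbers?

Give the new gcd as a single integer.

Answer: 1

Derivation:
Numbers: [8, 14, 24, 12], gcd = 2
Change: index 3, 12 -> 41
gcd of the OTHER numbers (without index 3): gcd([8, 14, 24]) = 2
New gcd = gcd(g_others, new_val) = gcd(2, 41) = 1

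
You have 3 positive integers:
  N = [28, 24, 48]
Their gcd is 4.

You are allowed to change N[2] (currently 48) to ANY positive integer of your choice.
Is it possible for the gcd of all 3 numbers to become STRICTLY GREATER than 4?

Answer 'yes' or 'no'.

Answer: no

Derivation:
Current gcd = 4
gcd of all OTHER numbers (without N[2]=48): gcd([28, 24]) = 4
The new gcd after any change is gcd(4, new_value).
This can be at most 4.
Since 4 = old gcd 4, the gcd can only stay the same or decrease.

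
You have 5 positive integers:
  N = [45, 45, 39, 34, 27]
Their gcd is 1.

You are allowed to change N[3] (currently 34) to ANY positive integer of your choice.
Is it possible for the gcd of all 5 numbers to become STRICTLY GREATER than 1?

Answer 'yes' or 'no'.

Current gcd = 1
gcd of all OTHER numbers (without N[3]=34): gcd([45, 45, 39, 27]) = 3
The new gcd after any change is gcd(3, new_value).
This can be at most 3.
Since 3 > old gcd 1, the gcd CAN increase (e.g., set N[3] = 3).

Answer: yes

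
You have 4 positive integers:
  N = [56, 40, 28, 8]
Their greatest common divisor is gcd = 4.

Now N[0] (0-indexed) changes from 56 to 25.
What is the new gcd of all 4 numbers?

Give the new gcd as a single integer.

Numbers: [56, 40, 28, 8], gcd = 4
Change: index 0, 56 -> 25
gcd of the OTHER numbers (without index 0): gcd([40, 28, 8]) = 4
New gcd = gcd(g_others, new_val) = gcd(4, 25) = 1

Answer: 1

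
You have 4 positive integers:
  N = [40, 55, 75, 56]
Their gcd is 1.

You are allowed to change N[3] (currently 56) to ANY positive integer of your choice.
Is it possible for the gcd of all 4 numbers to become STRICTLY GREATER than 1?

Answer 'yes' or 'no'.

Answer: yes

Derivation:
Current gcd = 1
gcd of all OTHER numbers (without N[3]=56): gcd([40, 55, 75]) = 5
The new gcd after any change is gcd(5, new_value).
This can be at most 5.
Since 5 > old gcd 1, the gcd CAN increase (e.g., set N[3] = 5).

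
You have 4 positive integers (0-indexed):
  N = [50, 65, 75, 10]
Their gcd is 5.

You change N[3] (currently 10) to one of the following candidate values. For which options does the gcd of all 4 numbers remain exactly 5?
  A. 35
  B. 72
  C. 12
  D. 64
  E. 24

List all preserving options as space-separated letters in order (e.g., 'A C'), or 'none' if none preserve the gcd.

Old gcd = 5; gcd of others (without N[3]) = 5
New gcd for candidate v: gcd(5, v). Preserves old gcd iff gcd(5, v) = 5.
  Option A: v=35, gcd(5,35)=5 -> preserves
  Option B: v=72, gcd(5,72)=1 -> changes
  Option C: v=12, gcd(5,12)=1 -> changes
  Option D: v=64, gcd(5,64)=1 -> changes
  Option E: v=24, gcd(5,24)=1 -> changes

Answer: A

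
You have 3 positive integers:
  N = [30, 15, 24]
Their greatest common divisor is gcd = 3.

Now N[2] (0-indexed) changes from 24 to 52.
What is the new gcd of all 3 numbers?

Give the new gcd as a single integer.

Numbers: [30, 15, 24], gcd = 3
Change: index 2, 24 -> 52
gcd of the OTHER numbers (without index 2): gcd([30, 15]) = 15
New gcd = gcd(g_others, new_val) = gcd(15, 52) = 1

Answer: 1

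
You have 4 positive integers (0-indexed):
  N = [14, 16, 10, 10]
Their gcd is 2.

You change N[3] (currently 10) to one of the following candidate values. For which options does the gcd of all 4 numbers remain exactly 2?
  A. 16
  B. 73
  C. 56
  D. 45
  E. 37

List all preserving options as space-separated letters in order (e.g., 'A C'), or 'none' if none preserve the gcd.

Answer: A C

Derivation:
Old gcd = 2; gcd of others (without N[3]) = 2
New gcd for candidate v: gcd(2, v). Preserves old gcd iff gcd(2, v) = 2.
  Option A: v=16, gcd(2,16)=2 -> preserves
  Option B: v=73, gcd(2,73)=1 -> changes
  Option C: v=56, gcd(2,56)=2 -> preserves
  Option D: v=45, gcd(2,45)=1 -> changes
  Option E: v=37, gcd(2,37)=1 -> changes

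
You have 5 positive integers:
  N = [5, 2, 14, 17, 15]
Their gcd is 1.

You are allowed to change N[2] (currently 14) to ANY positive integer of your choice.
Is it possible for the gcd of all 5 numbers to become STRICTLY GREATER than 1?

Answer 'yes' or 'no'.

Answer: no

Derivation:
Current gcd = 1
gcd of all OTHER numbers (without N[2]=14): gcd([5, 2, 17, 15]) = 1
The new gcd after any change is gcd(1, new_value).
This can be at most 1.
Since 1 = old gcd 1, the gcd can only stay the same or decrease.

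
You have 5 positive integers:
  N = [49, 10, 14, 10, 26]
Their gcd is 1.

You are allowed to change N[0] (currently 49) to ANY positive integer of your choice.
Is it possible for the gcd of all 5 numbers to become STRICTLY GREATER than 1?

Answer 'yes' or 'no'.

Answer: yes

Derivation:
Current gcd = 1
gcd of all OTHER numbers (without N[0]=49): gcd([10, 14, 10, 26]) = 2
The new gcd after any change is gcd(2, new_value).
This can be at most 2.
Since 2 > old gcd 1, the gcd CAN increase (e.g., set N[0] = 2).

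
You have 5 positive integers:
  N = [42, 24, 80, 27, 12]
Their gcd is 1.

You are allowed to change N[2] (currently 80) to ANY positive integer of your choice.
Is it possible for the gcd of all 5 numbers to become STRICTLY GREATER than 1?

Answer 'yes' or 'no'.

Current gcd = 1
gcd of all OTHER numbers (without N[2]=80): gcd([42, 24, 27, 12]) = 3
The new gcd after any change is gcd(3, new_value).
This can be at most 3.
Since 3 > old gcd 1, the gcd CAN increase (e.g., set N[2] = 3).

Answer: yes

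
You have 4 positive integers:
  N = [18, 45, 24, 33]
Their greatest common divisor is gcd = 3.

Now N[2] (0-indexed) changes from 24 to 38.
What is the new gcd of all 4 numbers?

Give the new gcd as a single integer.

Numbers: [18, 45, 24, 33], gcd = 3
Change: index 2, 24 -> 38
gcd of the OTHER numbers (without index 2): gcd([18, 45, 33]) = 3
New gcd = gcd(g_others, new_val) = gcd(3, 38) = 1

Answer: 1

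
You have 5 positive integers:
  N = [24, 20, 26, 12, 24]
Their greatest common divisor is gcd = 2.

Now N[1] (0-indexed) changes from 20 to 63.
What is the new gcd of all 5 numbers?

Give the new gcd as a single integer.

Numbers: [24, 20, 26, 12, 24], gcd = 2
Change: index 1, 20 -> 63
gcd of the OTHER numbers (without index 1): gcd([24, 26, 12, 24]) = 2
New gcd = gcd(g_others, new_val) = gcd(2, 63) = 1

Answer: 1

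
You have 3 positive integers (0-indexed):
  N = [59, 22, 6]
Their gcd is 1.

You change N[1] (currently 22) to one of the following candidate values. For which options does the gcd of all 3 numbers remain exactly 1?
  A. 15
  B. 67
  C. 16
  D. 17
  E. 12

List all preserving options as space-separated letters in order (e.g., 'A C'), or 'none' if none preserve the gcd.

Old gcd = 1; gcd of others (without N[1]) = 1
New gcd for candidate v: gcd(1, v). Preserves old gcd iff gcd(1, v) = 1.
  Option A: v=15, gcd(1,15)=1 -> preserves
  Option B: v=67, gcd(1,67)=1 -> preserves
  Option C: v=16, gcd(1,16)=1 -> preserves
  Option D: v=17, gcd(1,17)=1 -> preserves
  Option E: v=12, gcd(1,12)=1 -> preserves

Answer: A B C D E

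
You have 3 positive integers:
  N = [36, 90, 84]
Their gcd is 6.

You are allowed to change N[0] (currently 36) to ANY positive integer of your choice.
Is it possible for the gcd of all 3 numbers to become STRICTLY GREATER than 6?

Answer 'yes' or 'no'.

Current gcd = 6
gcd of all OTHER numbers (without N[0]=36): gcd([90, 84]) = 6
The new gcd after any change is gcd(6, new_value).
This can be at most 6.
Since 6 = old gcd 6, the gcd can only stay the same or decrease.

Answer: no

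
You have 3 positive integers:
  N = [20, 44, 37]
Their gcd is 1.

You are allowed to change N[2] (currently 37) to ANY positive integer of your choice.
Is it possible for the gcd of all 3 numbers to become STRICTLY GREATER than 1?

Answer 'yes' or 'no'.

Current gcd = 1
gcd of all OTHER numbers (without N[2]=37): gcd([20, 44]) = 4
The new gcd after any change is gcd(4, new_value).
This can be at most 4.
Since 4 > old gcd 1, the gcd CAN increase (e.g., set N[2] = 4).

Answer: yes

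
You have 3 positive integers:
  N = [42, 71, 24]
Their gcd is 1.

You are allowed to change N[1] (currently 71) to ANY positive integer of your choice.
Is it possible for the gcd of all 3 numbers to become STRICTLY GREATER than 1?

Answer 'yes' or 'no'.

Current gcd = 1
gcd of all OTHER numbers (without N[1]=71): gcd([42, 24]) = 6
The new gcd after any change is gcd(6, new_value).
This can be at most 6.
Since 6 > old gcd 1, the gcd CAN increase (e.g., set N[1] = 6).

Answer: yes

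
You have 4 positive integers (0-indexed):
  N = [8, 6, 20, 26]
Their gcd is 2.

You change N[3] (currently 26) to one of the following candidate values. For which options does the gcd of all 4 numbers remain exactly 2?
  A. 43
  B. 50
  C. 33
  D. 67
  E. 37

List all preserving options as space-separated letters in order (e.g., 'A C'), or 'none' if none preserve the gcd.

Old gcd = 2; gcd of others (without N[3]) = 2
New gcd for candidate v: gcd(2, v). Preserves old gcd iff gcd(2, v) = 2.
  Option A: v=43, gcd(2,43)=1 -> changes
  Option B: v=50, gcd(2,50)=2 -> preserves
  Option C: v=33, gcd(2,33)=1 -> changes
  Option D: v=67, gcd(2,67)=1 -> changes
  Option E: v=37, gcd(2,37)=1 -> changes

Answer: B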